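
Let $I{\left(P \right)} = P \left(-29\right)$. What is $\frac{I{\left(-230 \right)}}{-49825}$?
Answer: $- \frac{1334}{9965} \approx -0.13387$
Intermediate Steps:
$I{\left(P \right)} = - 29 P$
$\frac{I{\left(-230 \right)}}{-49825} = \frac{\left(-29\right) \left(-230\right)}{-49825} = 6670 \left(- \frac{1}{49825}\right) = - \frac{1334}{9965}$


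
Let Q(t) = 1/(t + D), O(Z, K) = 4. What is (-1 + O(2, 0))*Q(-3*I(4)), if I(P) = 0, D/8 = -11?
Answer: -3/88 ≈ -0.034091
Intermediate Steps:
D = -88 (D = 8*(-11) = -88)
Q(t) = 1/(-88 + t) (Q(t) = 1/(t - 88) = 1/(-88 + t))
(-1 + O(2, 0))*Q(-3*I(4)) = (-1 + 4)/(-88 - 3*0) = 3/(-88 + 0) = 3/(-88) = 3*(-1/88) = -3/88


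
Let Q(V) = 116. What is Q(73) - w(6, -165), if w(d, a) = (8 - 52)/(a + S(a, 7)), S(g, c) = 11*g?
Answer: 5219/45 ≈ 115.98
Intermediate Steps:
w(d, a) = -11/(3*a) (w(d, a) = (8 - 52)/(a + 11*a) = -44*1/(12*a) = -11/(3*a))
Q(73) - w(6, -165) = 116 - (-11)/(3*(-165)) = 116 - (-11)*(-1)/(3*165) = 116 - 1*1/45 = 116 - 1/45 = 5219/45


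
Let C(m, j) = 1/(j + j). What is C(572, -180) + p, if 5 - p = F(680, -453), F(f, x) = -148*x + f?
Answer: -24378841/360 ≈ -67719.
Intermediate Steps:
F(f, x) = f - 148*x
p = -67719 (p = 5 - (680 - 148*(-453)) = 5 - (680 + 67044) = 5 - 1*67724 = 5 - 67724 = -67719)
C(m, j) = 1/(2*j)
C(572, -180) + p = (1/2)/(-180) - 67719 = (1/2)*(-1/180) - 67719 = -1/360 - 67719 = -24378841/360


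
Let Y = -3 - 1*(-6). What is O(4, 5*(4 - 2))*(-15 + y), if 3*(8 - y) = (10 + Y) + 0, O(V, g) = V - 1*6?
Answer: 68/3 ≈ 22.667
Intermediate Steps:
Y = 3 (Y = -3 + 6 = 3)
O(V, g) = -6 + V (O(V, g) = V - 6 = -6 + V)
y = 11/3 (y = 8 - ((10 + 3) + 0)/3 = 8 - (13 + 0)/3 = 8 - ⅓*13 = 8 - 13/3 = 11/3 ≈ 3.6667)
O(4, 5*(4 - 2))*(-15 + y) = (-6 + 4)*(-15 + 11/3) = -2*(-34/3) = 68/3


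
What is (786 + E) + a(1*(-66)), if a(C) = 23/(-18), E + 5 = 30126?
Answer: 556303/18 ≈ 30906.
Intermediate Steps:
E = 30121 (E = -5 + 30126 = 30121)
a(C) = -23/18 (a(C) = 23*(-1/18) = -23/18)
(786 + E) + a(1*(-66)) = (786 + 30121) - 23/18 = 30907 - 23/18 = 556303/18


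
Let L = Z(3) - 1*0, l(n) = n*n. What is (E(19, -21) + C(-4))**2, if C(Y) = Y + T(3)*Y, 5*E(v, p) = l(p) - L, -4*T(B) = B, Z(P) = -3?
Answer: 192721/25 ≈ 7708.8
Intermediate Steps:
T(B) = -B/4
l(n) = n**2
L = -3 (L = -3 - 1*0 = -3 + 0 = -3)
E(v, p) = 3/5 + p**2/5 (E(v, p) = (p**2 - 1*(-3))/5 = (p**2 + 3)/5 = (3 + p**2)/5 = 3/5 + p**2/5)
C(Y) = Y/4 (C(Y) = Y + (-1/4*3)*Y = Y - 3*Y/4 = Y/4)
(E(19, -21) + C(-4))**2 = ((3/5 + (1/5)*(-21)**2) + (1/4)*(-4))**2 = ((3/5 + (1/5)*441) - 1)**2 = ((3/5 + 441/5) - 1)**2 = (444/5 - 1)**2 = (439/5)**2 = 192721/25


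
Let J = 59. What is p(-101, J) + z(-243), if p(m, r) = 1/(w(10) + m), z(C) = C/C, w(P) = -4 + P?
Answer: 94/95 ≈ 0.98947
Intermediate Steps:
z(C) = 1
p(m, r) = 1/(6 + m) (p(m, r) = 1/((-4 + 10) + m) = 1/(6 + m))
p(-101, J) + z(-243) = 1/(6 - 101) + 1 = 1/(-95) + 1 = -1/95 + 1 = 94/95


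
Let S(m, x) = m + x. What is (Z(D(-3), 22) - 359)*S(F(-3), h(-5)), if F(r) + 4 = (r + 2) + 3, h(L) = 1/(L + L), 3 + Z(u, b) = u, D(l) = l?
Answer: 1533/2 ≈ 766.50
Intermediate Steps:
Z(u, b) = -3 + u
h(L) = 1/(2*L)
F(r) = 1 + r (F(r) = -4 + ((r + 2) + 3) = -4 + ((2 + r) + 3) = -4 + (5 + r) = 1 + r)
(Z(D(-3), 22) - 359)*S(F(-3), h(-5)) = ((-3 - 3) - 359)*((1 - 3) + (½)/(-5)) = (-6 - 359)*(-2 + (½)*(-⅕)) = -365*(-2 - ⅒) = -365*(-21/10) = 1533/2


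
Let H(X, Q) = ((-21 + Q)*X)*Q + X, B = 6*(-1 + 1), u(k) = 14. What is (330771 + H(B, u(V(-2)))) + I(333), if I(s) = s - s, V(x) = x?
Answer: 330771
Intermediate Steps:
I(s) = 0
B = 0 (B = 6*0 = 0)
H(X, Q) = X + Q*X*(-21 + Q) (H(X, Q) = (X*(-21 + Q))*Q + X = Q*X*(-21 + Q) + X = X + Q*X*(-21 + Q))
(330771 + H(B, u(V(-2)))) + I(333) = (330771 + 0*(1 + 14**2 - 21*14)) + 0 = (330771 + 0*(1 + 196 - 294)) + 0 = (330771 + 0*(-97)) + 0 = (330771 + 0) + 0 = 330771 + 0 = 330771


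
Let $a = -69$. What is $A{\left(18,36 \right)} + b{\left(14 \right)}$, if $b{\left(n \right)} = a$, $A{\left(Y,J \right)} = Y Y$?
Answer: $255$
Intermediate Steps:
$A{\left(Y,J \right)} = Y^{2}$
$b{\left(n \right)} = -69$
$A{\left(18,36 \right)} + b{\left(14 \right)} = 18^{2} - 69 = 324 - 69 = 255$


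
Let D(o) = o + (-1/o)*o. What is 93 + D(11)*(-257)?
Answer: -2477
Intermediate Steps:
D(o) = -1 + o (D(o) = o - 1 = -1 + o)
93 + D(11)*(-257) = 93 + (-1 + 11)*(-257) = 93 + 10*(-257) = 93 - 2570 = -2477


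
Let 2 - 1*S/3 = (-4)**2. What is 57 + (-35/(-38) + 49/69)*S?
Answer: -5030/437 ≈ -11.510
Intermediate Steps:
S = -42 (S = 6 - 3*(-4)**2 = 6 - 3*16 = 6 - 48 = -42)
57 + (-35/(-38) + 49/69)*S = 57 + (-35/(-38) + 49/69)*(-42) = 57 + (-35*(-1/38) + 49*(1/69))*(-42) = 57 + (35/38 + 49/69)*(-42) = 57 + (4277/2622)*(-42) = 57 - 29939/437 = -5030/437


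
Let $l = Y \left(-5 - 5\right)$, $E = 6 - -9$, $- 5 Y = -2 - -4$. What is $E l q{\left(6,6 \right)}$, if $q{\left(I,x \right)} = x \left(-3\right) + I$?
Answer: $-720$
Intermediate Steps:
$q{\left(I,x \right)} = I - 3 x$ ($q{\left(I,x \right)} = - 3 x + I = I - 3 x$)
$Y = - \frac{2}{5}$ ($Y = - \frac{-2 - -4}{5} = - \frac{-2 + 4}{5} = \left(- \frac{1}{5}\right) 2 = - \frac{2}{5} \approx -0.4$)
$E = 15$ ($E = 6 + 9 = 15$)
$l = 4$ ($l = - \frac{2 \left(-5 - 5\right)}{5} = \left(- \frac{2}{5}\right) \left(-10\right) = 4$)
$E l q{\left(6,6 \right)} = 15 \cdot 4 \left(6 - 18\right) = 60 \left(6 - 18\right) = 60 \left(-12\right) = -720$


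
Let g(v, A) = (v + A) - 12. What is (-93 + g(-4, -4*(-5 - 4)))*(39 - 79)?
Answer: 2920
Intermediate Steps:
g(v, A) = -12 + A + v (g(v, A) = (A + v) - 12 = -12 + A + v)
(-93 + g(-4, -4*(-5 - 4)))*(39 - 79) = (-93 + (-12 - 4*(-5 - 4) - 4))*(39 - 79) = (-93 + (-12 - 4*(-9) - 4))*(-40) = (-93 + (-12 + 36 - 4))*(-40) = (-93 + 20)*(-40) = -73*(-40) = 2920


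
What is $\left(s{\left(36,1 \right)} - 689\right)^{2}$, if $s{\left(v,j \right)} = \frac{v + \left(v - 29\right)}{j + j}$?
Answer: $\frac{1782225}{4} \approx 4.4556 \cdot 10^{5}$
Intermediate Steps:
$s{\left(v,j \right)} = \frac{-29 + 2 v}{2 j}$ ($s{\left(v,j \right)} = \frac{v + \left(-29 + v\right)}{2 j} = \left(-29 + 2 v\right) \frac{1}{2 j} = \frac{-29 + 2 v}{2 j}$)
$\left(s{\left(36,1 \right)} - 689\right)^{2} = \left(\frac{- \frac{29}{2} + 36}{1} - 689\right)^{2} = \left(1 \cdot \frac{43}{2} - 689\right)^{2} = \left(\frac{43}{2} - 689\right)^{2} = \left(- \frac{1335}{2}\right)^{2} = \frac{1782225}{4}$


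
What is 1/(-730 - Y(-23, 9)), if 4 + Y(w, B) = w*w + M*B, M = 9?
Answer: -1/1336 ≈ -0.00074850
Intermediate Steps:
Y(w, B) = -4 + w**2 + 9*B (Y(w, B) = -4 + (w*w + 9*B) = -4 + (w**2 + 9*B) = -4 + w**2 + 9*B)
1/(-730 - Y(-23, 9)) = 1/(-730 - (-4 + (-23)**2 + 9*9)) = 1/(-730 - (-4 + 529 + 81)) = 1/(-730 - 1*606) = 1/(-730 - 606) = 1/(-1336) = -1/1336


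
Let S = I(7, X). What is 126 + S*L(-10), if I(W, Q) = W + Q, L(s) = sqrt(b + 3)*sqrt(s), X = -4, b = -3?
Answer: 126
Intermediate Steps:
L(s) = 0 (L(s) = sqrt(-3 + 3)*sqrt(s) = sqrt(0)*sqrt(s) = 0*sqrt(s) = 0)
I(W, Q) = Q + W
S = 3 (S = -4 + 7 = 3)
126 + S*L(-10) = 126 + 3*0 = 126 + 0 = 126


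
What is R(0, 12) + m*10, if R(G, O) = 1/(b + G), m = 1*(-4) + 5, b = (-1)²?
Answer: 11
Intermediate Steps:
b = 1
m = 1 (m = -4 + 5 = 1)
R(G, O) = 1/(1 + G)
R(0, 12) + m*10 = 1/(1 + 0) + 1*10 = 1/1 + 10 = 1 + 10 = 11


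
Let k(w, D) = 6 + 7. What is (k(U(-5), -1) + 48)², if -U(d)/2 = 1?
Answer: 3721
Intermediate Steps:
U(d) = -2 (U(d) = -2*1 = -2)
k(w, D) = 13
(k(U(-5), -1) + 48)² = (13 + 48)² = 61² = 3721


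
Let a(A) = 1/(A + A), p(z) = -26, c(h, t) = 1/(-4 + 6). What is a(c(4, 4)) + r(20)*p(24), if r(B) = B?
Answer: -519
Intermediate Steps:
c(h, t) = 1/2
a(A) = 1/(2*A)
a(c(4, 4)) + r(20)*p(24) = 1/(2*(1/2)) + 20*(-26) = (1/2)*2 - 520 = 1 - 520 = -519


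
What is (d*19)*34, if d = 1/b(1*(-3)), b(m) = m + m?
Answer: -323/3 ≈ -107.67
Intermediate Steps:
b(m) = 2*m
d = -⅙ (d = 1/(2*(1*(-3))) = 1/(2*(-3)) = 1/(-6) = -⅙ ≈ -0.16667)
(d*19)*34 = -⅙*19*34 = -19/6*34 = -323/3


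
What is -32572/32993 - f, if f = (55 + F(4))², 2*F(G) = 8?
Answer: -114881205/32993 ≈ -3482.0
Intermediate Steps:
F(G) = 4 (F(G) = (½)*8 = 4)
f = 3481 (f = (55 + 4)² = 59² = 3481)
-32572/32993 - f = -32572/32993 - 1*3481 = -32572*1/32993 - 3481 = -32572/32993 - 3481 = -114881205/32993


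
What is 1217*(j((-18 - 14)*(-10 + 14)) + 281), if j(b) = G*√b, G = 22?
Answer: 341977 + 214192*I*√2 ≈ 3.4198e+5 + 3.0291e+5*I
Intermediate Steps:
j(b) = 22*√b
1217*(j((-18 - 14)*(-10 + 14)) + 281) = 1217*(22*√((-18 - 14)*(-10 + 14)) + 281) = 1217*(22*√(-32*4) + 281) = 1217*(22*√(-128) + 281) = 1217*(22*(8*I*√2) + 281) = 1217*(176*I*√2 + 281) = 1217*(281 + 176*I*√2) = 341977 + 214192*I*√2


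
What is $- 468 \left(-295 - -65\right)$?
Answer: $107640$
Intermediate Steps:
$- 468 \left(-295 - -65\right) = - 468 \left(-295 + 65\right) = \left(-468\right) \left(-230\right) = 107640$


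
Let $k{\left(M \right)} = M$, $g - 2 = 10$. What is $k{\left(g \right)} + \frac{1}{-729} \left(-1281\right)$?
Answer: $\frac{3343}{243} \approx 13.757$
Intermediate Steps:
$g = 12$ ($g = 2 + 10 = 12$)
$k{\left(g \right)} + \frac{1}{-729} \left(-1281\right) = 12 + \frac{1}{-729} \left(-1281\right) = 12 - - \frac{427}{243} = 12 + \frac{427}{243} = \frac{3343}{243}$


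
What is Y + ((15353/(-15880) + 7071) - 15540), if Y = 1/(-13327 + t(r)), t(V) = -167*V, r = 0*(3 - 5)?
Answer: -1792522469751/211632760 ≈ -8470.0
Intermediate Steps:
r = 0 (r = 0*(-2) = 0)
Y = -1/13327 (Y = 1/(-13327 - 167*0) = 1/(-13327 + 0) = 1/(-13327) = -1/13327 ≈ -7.5036e-5)
Y + ((15353/(-15880) + 7071) - 15540) = -1/13327 + ((15353/(-15880) + 7071) - 15540) = -1/13327 + ((15353*(-1/15880) + 7071) - 15540) = -1/13327 + ((-15353/15880 + 7071) - 15540) = -1/13327 + (112272127/15880 - 15540) = -1/13327 - 134503073/15880 = -1792522469751/211632760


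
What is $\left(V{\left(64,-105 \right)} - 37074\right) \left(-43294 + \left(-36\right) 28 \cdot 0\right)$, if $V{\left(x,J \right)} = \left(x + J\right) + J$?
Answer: $1611402680$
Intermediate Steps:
$V{\left(x,J \right)} = x + 2 J$ ($V{\left(x,J \right)} = \left(J + x\right) + J = x + 2 J$)
$\left(V{\left(64,-105 \right)} - 37074\right) \left(-43294 + \left(-36\right) 28 \cdot 0\right) = \left(\left(64 + 2 \left(-105\right)\right) - 37074\right) \left(-43294 + \left(-36\right) 28 \cdot 0\right) = \left(\left(64 - 210\right) - 37074\right) \left(-43294 - 0\right) = \left(-146 - 37074\right) \left(-43294 + 0\right) = \left(-37220\right) \left(-43294\right) = 1611402680$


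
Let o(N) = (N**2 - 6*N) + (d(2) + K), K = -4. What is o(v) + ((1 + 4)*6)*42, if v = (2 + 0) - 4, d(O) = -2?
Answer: 1270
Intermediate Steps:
v = -2 (v = 2 - 4 = -2)
o(N) = -6 + N**2 - 6*N (o(N) = (N**2 - 6*N) + (-2 - 4) = (N**2 - 6*N) - 6 = -6 + N**2 - 6*N)
o(v) + ((1 + 4)*6)*42 = (-6 + (-2)**2 - 6*(-2)) + ((1 + 4)*6)*42 = (-6 + 4 + 12) + (5*6)*42 = 10 + 30*42 = 10 + 1260 = 1270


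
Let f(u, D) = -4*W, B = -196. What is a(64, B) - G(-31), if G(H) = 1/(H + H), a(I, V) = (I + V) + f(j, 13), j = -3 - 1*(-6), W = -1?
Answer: -7935/62 ≈ -127.98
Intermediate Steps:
j = 3 (j = -3 + 6 = 3)
f(u, D) = 4 (f(u, D) = -4*(-1) = 4)
a(I, V) = 4 + I + V (a(I, V) = (I + V) + 4 = 4 + I + V)
G(H) = 1/(2*H)
a(64, B) - G(-31) = (4 + 64 - 196) - 1/(2*(-31)) = -128 - (-1)/(2*31) = -128 - 1*(-1/62) = -128 + 1/62 = -7935/62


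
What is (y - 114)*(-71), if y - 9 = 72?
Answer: 2343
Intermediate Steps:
y = 81 (y = 9 + 72 = 81)
(y - 114)*(-71) = (81 - 114)*(-71) = -33*(-71) = 2343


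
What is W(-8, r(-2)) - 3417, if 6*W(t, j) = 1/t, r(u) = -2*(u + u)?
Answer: -164017/48 ≈ -3417.0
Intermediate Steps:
r(u) = -4*u
W(t, j) = 1/(6*t)
W(-8, r(-2)) - 3417 = (⅙)/(-8) - 3417 = (⅙)*(-⅛) - 3417 = -1/48 - 3417 = -164017/48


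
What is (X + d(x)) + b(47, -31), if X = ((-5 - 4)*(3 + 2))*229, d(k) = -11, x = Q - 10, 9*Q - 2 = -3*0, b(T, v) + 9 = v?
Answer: -10356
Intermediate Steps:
b(T, v) = -9 + v
Q = 2/9 (Q = 2/9 + (-3*0)/9 = 2/9 + (1/9)*0 = 2/9 + 0 = 2/9 ≈ 0.22222)
x = -88/9 (x = 2/9 - 10 = -88/9 ≈ -9.7778)
X = -10305 (X = -9*5*229 = -45*229 = -10305)
(X + d(x)) + b(47, -31) = (-10305 - 11) + (-9 - 31) = -10316 - 40 = -10356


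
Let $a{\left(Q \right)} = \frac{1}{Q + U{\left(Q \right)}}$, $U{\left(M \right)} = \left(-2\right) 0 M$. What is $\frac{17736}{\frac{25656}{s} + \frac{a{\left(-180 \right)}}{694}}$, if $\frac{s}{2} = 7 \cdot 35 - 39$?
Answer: $\frac{228204855360}{801236777} \approx 284.82$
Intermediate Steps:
$U{\left(M \right)} = 0$ ($U{\left(M \right)} = 0 M = 0$)
$a{\left(Q \right)} = \frac{1}{Q}$ ($a{\left(Q \right)} = \frac{1}{Q + 0} = \frac{1}{Q}$)
$s = 412$ ($s = 2 \left(7 \cdot 35 - 39\right) = 2 \left(245 - 39\right) = 2 \cdot 206 = 412$)
$\frac{17736}{\frac{25656}{s} + \frac{a{\left(-180 \right)}}{694}} = \frac{17736}{\frac{25656}{412} + \frac{1}{\left(-180\right) 694}} = \frac{17736}{25656 \cdot \frac{1}{412} - \frac{1}{124920}} = \frac{17736}{\frac{6414}{103} - \frac{1}{124920}} = \frac{17736}{\frac{801236777}{12866760}} = 17736 \cdot \frac{12866760}{801236777} = \frac{228204855360}{801236777}$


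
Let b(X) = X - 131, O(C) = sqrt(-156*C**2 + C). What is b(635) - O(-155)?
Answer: 504 - I*sqrt(3748055) ≈ 504.0 - 1936.0*I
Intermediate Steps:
O(C) = sqrt(C - 156*C**2)
b(X) = -131 + X
b(635) - O(-155) = (-131 + 635) - sqrt(-155*(1 - 156*(-155))) = 504 - sqrt(-155*(1 + 24180)) = 504 - sqrt(-155*24181) = 504 - sqrt(-3748055) = 504 - I*sqrt(3748055)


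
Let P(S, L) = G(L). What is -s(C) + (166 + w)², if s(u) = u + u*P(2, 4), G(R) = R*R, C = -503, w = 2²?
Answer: 37451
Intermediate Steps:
w = 4
G(R) = R²
P(S, L) = L²
s(u) = 17*u (s(u) = u + u*4² = u + u*16 = u + 16*u = 17*u)
-s(C) + (166 + w)² = -17*(-503) + (166 + 4)² = -1*(-8551) + 170² = 8551 + 28900 = 37451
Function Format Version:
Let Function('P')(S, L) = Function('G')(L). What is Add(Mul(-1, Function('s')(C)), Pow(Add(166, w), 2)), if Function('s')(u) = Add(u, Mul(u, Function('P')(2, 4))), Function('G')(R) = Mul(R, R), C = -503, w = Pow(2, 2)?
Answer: 37451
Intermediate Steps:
w = 4
Function('G')(R) = Pow(R, 2)
Function('P')(S, L) = Pow(L, 2)
Function('s')(u) = Mul(17, u) (Function('s')(u) = Add(u, Mul(u, Pow(4, 2))) = Add(u, Mul(u, 16)) = Add(u, Mul(16, u)) = Mul(17, u))
Add(Mul(-1, Function('s')(C)), Pow(Add(166, w), 2)) = Add(Mul(-1, Mul(17, -503)), Pow(Add(166, 4), 2)) = Add(Mul(-1, -8551), Pow(170, 2)) = Add(8551, 28900) = 37451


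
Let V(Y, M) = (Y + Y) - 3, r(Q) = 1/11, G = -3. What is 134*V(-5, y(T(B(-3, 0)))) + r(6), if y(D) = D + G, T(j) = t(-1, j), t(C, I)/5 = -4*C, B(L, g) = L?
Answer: -19161/11 ≈ -1741.9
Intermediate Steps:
t(C, I) = -20*C (t(C, I) = 5*(-4*C) = -20*C)
T(j) = 20 (T(j) = -20*(-1) = 20)
r(Q) = 1/11
y(D) = -3 + D (y(D) = D - 3 = -3 + D)
V(Y, M) = -3 + 2*Y (V(Y, M) = 2*Y - 3 = -3 + 2*Y)
134*V(-5, y(T(B(-3, 0)))) + r(6) = 134*(-3 + 2*(-5)) + 1/11 = 134*(-3 - 10) + 1/11 = 134*(-13) + 1/11 = -1742 + 1/11 = -19161/11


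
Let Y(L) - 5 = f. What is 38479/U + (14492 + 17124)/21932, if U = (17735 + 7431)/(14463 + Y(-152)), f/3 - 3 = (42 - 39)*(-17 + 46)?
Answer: 1554813706765/68992589 ≈ 22536.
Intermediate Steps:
f = 270 (f = 9 + 3*((42 - 39)*(-17 + 46)) = 9 + 3*(3*29) = 9 + 3*87 = 9 + 261 = 270)
Y(L) = 275 (Y(L) = 5 + 270 = 275)
U = 12583/7369 (U = (17735 + 7431)/(14463 + 275) = 25166/14738 = 25166*(1/14738) = 12583/7369 ≈ 1.7076)
38479/U + (14492 + 17124)/21932 = 38479/(12583/7369) + (14492 + 17124)/21932 = 38479*(7369/12583) + 31616*(1/21932) = 283551751/12583 + 7904/5483 = 1554813706765/68992589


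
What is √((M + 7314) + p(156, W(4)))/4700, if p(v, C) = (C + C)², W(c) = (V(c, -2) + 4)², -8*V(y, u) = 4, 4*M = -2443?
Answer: 3*√3246/9400 ≈ 0.018183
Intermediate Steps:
M = -2443/4 (M = (¼)*(-2443) = -2443/4 ≈ -610.75)
V(y, u) = -½ (V(y, u) = -⅛*4 = -½)
W(c) = 49/4 (W(c) = (-½ + 4)² = (7/2)² = 49/4)
p(v, C) = 4*C² (p(v, C) = (2*C)² = 4*C²)
√((M + 7314) + p(156, W(4)))/4700 = √((-2443/4 + 7314) + 4*(49/4)²)/4700 = √(26813/4 + 4*(2401/16))*(1/4700) = √(26813/4 + 2401/4)*(1/4700) = √(14607/2)*(1/4700) = (3*√3246/2)*(1/4700) = 3*√3246/9400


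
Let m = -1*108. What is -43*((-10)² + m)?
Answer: 344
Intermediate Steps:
m = -108
-43*((-10)² + m) = -43*((-10)² - 108) = -43*(100 - 108) = -43*(-8) = 344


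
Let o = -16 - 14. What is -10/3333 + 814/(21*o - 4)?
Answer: -1359701/1056561 ≈ -1.2869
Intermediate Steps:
o = -30
-10/3333 + 814/(21*o - 4) = -10/3333 + 814/(21*(-30) - 4) = -10*1/3333 + 814/(-630 - 4) = -10/3333 + 814/(-634) = -10/3333 + 814*(-1/634) = -10/3333 - 407/317 = -1359701/1056561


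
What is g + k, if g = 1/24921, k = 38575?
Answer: 961327576/24921 ≈ 38575.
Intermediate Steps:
g = 1/24921 ≈ 4.0127e-5
g + k = 1/24921 + 38575 = 961327576/24921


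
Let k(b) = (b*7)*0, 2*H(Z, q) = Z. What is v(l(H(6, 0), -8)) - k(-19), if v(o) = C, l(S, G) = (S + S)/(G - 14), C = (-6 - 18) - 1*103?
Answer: -127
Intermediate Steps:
H(Z, q) = Z/2
k(b) = 0 (k(b) = (7*b)*0 = 0)
C = -127 (C = -24 - 103 = -127)
l(S, G) = 2*S/(-14 + G) (l(S, G) = (2*S)/(-14 + G) = 2*S/(-14 + G))
v(o) = -127
v(l(H(6, 0), -8)) - k(-19) = -127 - 1*0 = -127 + 0 = -127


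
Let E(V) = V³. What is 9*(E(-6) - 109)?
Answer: -2925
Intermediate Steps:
9*(E(-6) - 109) = 9*((-6)³ - 109) = 9*(-216 - 109) = 9*(-325) = -2925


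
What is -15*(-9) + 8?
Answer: 143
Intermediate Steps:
-15*(-9) + 8 = 135 + 8 = 143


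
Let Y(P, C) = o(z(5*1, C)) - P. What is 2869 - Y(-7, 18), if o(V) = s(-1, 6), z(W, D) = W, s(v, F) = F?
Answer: 2856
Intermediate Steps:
o(V) = 6
Y(P, C) = 6 - P
2869 - Y(-7, 18) = 2869 - (6 - 1*(-7)) = 2869 - (6 + 7) = 2869 - 1*13 = 2869 - 13 = 2856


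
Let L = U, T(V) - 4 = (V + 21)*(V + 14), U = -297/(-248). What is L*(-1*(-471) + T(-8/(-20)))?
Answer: 5814963/6200 ≈ 937.90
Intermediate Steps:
U = 297/248 (U = -297*(-1/248) = 297/248 ≈ 1.1976)
T(V) = 4 + (14 + V)*(21 + V) (T(V) = 4 + (V + 21)*(V + 14) = 4 + (21 + V)*(14 + V) = 4 + (14 + V)*(21 + V))
L = 297/248 ≈ 1.1976
L*(-1*(-471) + T(-8/(-20))) = 297*(-1*(-471) + (298 + (-8/(-20))² + 35*(-8/(-20))))/248 = 297*(471 + (298 + (-8*(-1/20))² + 35*(-8*(-1/20))))/248 = 297*(471 + (298 + (⅖)² + 35*(⅖)))/248 = 297*(471 + (298 + 4/25 + 14))/248 = 297*(471 + 7804/25)/248 = (297/248)*(19579/25) = 5814963/6200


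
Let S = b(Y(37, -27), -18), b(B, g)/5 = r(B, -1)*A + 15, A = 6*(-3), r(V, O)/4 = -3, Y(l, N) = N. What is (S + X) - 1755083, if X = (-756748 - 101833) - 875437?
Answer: -3487946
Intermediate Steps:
r(V, O) = -12 (r(V, O) = 4*(-3) = -12)
A = -18
b(B, g) = 1155 (b(B, g) = 5*(-12*(-18) + 15) = 5*(216 + 15) = 5*231 = 1155)
S = 1155
X = -1734018 (X = -858581 - 875437 = -1734018)
(S + X) - 1755083 = (1155 - 1734018) - 1755083 = -1732863 - 1755083 = -3487946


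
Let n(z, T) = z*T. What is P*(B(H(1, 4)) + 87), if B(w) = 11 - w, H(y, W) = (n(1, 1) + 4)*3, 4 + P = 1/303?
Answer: -100513/303 ≈ -331.73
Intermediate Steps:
n(z, T) = T*z
P = -1211/303 (P = -4 + 1/303 = -1211/303 ≈ -3.9967)
H(y, W) = 15 (H(y, W) = (1*1 + 4)*3 = (1 + 4)*3 = 5*3 = 15)
P*(B(H(1, 4)) + 87) = -1211*((11 - 1*15) + 87)/303 = -1211*((11 - 15) + 87)/303 = -1211*(-4 + 87)/303 = -1211/303*83 = -100513/303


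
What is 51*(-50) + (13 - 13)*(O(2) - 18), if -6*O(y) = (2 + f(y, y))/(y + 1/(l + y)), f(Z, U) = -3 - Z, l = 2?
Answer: -2550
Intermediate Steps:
O(y) = -(-1 - y)/(6*(y + 1/(2 + y))) (O(y) = -(2 + (-3 - y))/(6*(y + 1/(2 + y))) = -(-1 - y)/(6*(y + 1/(2 + y))))
51*(-50) + (13 - 13)*(O(2) - 18) = 51*(-50) + (13 - 13)*((2 + 2)/(6*(1 + 2)) - 18) = -2550 + 0*((⅙)*4/3 - 18) = -2550 + 0*((⅙)*(⅓)*4 - 18) = -2550 + 0*(2/9 - 18) = -2550 + 0*(-160/9) = -2550 + 0 = -2550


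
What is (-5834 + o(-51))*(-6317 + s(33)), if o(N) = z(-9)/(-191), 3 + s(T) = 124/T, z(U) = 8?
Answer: 77420217224/2101 ≈ 3.6849e+7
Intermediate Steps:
s(T) = -3 + 124/T
o(N) = -8/191 (o(N) = 8/(-191) = 8*(-1/191) = -8/191)
(-5834 + o(-51))*(-6317 + s(33)) = (-5834 - 8/191)*(-6317 + (-3 + 124/33)) = -1114302*(-6317 + (-3 + 124*(1/33)))/191 = -1114302*(-6317 + (-3 + 124/33))/191 = -1114302*(-6317 + 25/33)/191 = -1114302/191*(-208436/33) = 77420217224/2101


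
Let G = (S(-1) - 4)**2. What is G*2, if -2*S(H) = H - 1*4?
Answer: 9/2 ≈ 4.5000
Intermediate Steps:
S(H) = 2 - H/2 (S(H) = -(H - 1*4)/2 = -(H - 4)/2 = -(-4 + H)/2 = 2 - H/2)
G = 9/4 (G = ((2 - 1/2*(-1)) - 4)**2 = ((2 + 1/2) - 4)**2 = (5/2 - 4)**2 = (-3/2)**2 = 9/4 ≈ 2.2500)
G*2 = (9/4)*2 = 9/2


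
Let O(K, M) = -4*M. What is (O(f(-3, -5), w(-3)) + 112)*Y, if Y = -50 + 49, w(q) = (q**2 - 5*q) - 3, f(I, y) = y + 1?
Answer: -28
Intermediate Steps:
f(I, y) = 1 + y
w(q) = -3 + q**2 - 5*q
Y = -1
(O(f(-3, -5), w(-3)) + 112)*Y = (-4*(-3 + (-3)**2 - 5*(-3)) + 112)*(-1) = (-4*(-3 + 9 + 15) + 112)*(-1) = (-4*21 + 112)*(-1) = (-84 + 112)*(-1) = 28*(-1) = -28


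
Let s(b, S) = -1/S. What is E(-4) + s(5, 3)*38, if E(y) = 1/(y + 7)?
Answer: -37/3 ≈ -12.333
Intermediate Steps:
E(y) = 1/(7 + y)
E(-4) + s(5, 3)*38 = 1/(7 - 4) - 1/3*38 = 1/3 - 1*1/3*38 = 1/3 - 1/3*38 = 1/3 - 38/3 = -37/3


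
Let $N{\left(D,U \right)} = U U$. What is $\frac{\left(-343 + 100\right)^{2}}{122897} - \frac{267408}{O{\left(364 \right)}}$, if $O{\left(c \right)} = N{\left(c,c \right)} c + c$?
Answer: $\frac{703751286879}{1481797026619} \approx 0.47493$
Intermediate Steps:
$N{\left(D,U \right)} = U^{2}$
$O{\left(c \right)} = c + c^{3}$ ($O{\left(c \right)} = c^{2} c + c = c^{3} + c = c + c^{3}$)
$\frac{\left(-343 + 100\right)^{2}}{122897} - \frac{267408}{O{\left(364 \right)}} = \frac{\left(-343 + 100\right)^{2}}{122897} - \frac{267408}{364 + 364^{3}} = \left(-243\right)^{2} \cdot \frac{1}{122897} - \frac{267408}{364 + 48228544} = 59049 \cdot \frac{1}{122897} - \frac{267408}{48228908} = \frac{59049}{122897} - \frac{66852}{12057227} = \frac{703751286879}{1481797026619}$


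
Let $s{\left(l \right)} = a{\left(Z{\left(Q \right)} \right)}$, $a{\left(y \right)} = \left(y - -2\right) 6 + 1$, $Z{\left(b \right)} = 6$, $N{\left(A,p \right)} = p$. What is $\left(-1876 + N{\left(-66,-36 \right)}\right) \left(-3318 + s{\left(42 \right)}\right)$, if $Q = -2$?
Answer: $6250328$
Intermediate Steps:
$a{\left(y \right)} = 13 + 6 y$ ($a{\left(y \right)} = \left(y + 2\right) 6 + 1 = \left(2 + y\right) 6 + 1 = \left(12 + 6 y\right) + 1 = 13 + 6 y$)
$s{\left(l \right)} = 49$ ($s{\left(l \right)} = 13 + 6 \cdot 6 = 13 + 36 = 49$)
$\left(-1876 + N{\left(-66,-36 \right)}\right) \left(-3318 + s{\left(42 \right)}\right) = \left(-1876 - 36\right) \left(-3318 + 49\right) = \left(-1912\right) \left(-3269\right) = 6250328$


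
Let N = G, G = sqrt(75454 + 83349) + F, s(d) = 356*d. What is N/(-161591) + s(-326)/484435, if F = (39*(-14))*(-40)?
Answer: -29333665496/78280336085 - sqrt(158803)/161591 ≈ -0.37719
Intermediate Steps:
F = 21840 (F = -546*(-40) = 21840)
G = 21840 + sqrt(158803) (G = sqrt(75454 + 83349) + 21840 = sqrt(158803) + 21840 = 21840 + sqrt(158803) ≈ 22239.)
N = 21840 + sqrt(158803) ≈ 22239.
N/(-161591) + s(-326)/484435 = (21840 + sqrt(158803))/(-161591) + (356*(-326))/484435 = (21840 + sqrt(158803))*(-1/161591) - 116056*1/484435 = (-21840/161591 - sqrt(158803)/161591) - 116056/484435 = -29333665496/78280336085 - sqrt(158803)/161591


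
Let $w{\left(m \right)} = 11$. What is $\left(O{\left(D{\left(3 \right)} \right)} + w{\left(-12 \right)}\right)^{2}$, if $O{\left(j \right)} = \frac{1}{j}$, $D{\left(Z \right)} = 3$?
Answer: $\frac{1156}{9} \approx 128.44$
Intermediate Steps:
$\left(O{\left(D{\left(3 \right)} \right)} + w{\left(-12 \right)}\right)^{2} = \left(\frac{1}{3} + 11\right)^{2} = \left(\frac{34}{3}\right)^{2} = \frac{1156}{9}$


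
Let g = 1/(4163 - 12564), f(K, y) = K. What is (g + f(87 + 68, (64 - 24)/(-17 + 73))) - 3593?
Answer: -28882639/8401 ≈ -3438.0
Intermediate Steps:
g = -1/8401 (g = 1/(-8401) = -1/8401 ≈ -0.00011903)
(g + f(87 + 68, (64 - 24)/(-17 + 73))) - 3593 = (-1/8401 + (87 + 68)) - 3593 = (-1/8401 + 155) - 3593 = 1302154/8401 - 3593 = -28882639/8401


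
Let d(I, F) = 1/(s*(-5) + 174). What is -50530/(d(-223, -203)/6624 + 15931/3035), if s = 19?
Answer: -80251915780800/8336631611 ≈ -9626.4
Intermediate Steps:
d(I, F) = 1/79 (d(I, F) = 1/(19*(-5) + 174) = 1/(-95 + 174) = 1/79)
-50530/(d(-223, -203)/6624 + 15931/3035) = -50530/((1/79)/6624 + 15931/3035) = -50530/((1/79)*(1/6624) + 15931*(1/3035)) = -50530/(1/523296 + 15931/3035) = -50530/8336631611/1588203360 = -50530*1588203360/8336631611 = -80251915780800/8336631611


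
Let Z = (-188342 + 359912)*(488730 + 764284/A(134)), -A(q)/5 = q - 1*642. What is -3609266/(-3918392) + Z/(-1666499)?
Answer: -20876193457635891715/414654768200108 ≈ -50346.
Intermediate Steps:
A(q) = 3210 - 5*q (A(q) = -5*(q - 1*642) = -5*(q - 642) = -5*(-642 + q) = 3210 - 5*q)
Z = 10655684984994/127 (Z = (-188342 + 359912)*(488730 + 764284/(3210 - 5*134)) = 171570*(488730 + 764284/(3210 - 670)) = 171570*(488730 + 764284/2540) = 171570*(488730 + 764284*(1/2540)) = 171570*(488730 + 191071/635) = 171570*(310534621/635) = 10655684984994/127 ≈ 8.3903e+10)
-3609266/(-3918392) + Z/(-1666499) = -3609266/(-3918392) + (10655684984994/127)/(-1666499) = -3609266*(-1/3918392) + (10655684984994/127)*(-1/1666499) = 1804633/1959196 - 10655684984994/211645373 = -20876193457635891715/414654768200108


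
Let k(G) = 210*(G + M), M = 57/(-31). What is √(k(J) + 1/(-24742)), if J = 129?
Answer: √15709675451547818/767002 ≈ 163.41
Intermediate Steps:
M = -57/31 (M = 57*(-1/31) = -57/31 ≈ -1.8387)
k(G) = -11970/31 + 210*G (k(G) = 210*(G - 57/31) = 210*(-57/31 + G) = -11970/31 + 210*G)
√(k(J) + 1/(-24742)) = √((-11970/31 + 210*129) + 1/(-24742)) = √((-11970/31 + 27090) - 1/24742) = √(827820/31 - 1/24742) = √(20481922409/767002) = √15709675451547818/767002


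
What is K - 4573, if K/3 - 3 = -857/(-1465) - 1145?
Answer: -11715964/1465 ≈ -7997.2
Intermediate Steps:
K = -5016519/1465 (K = 9 + 3*(-857/(-1465) - 1145) = 9 + 3*(-857*(-1/1465) - 1145) = 9 + 3*(857/1465 - 1145) = 9 + 3*(-1676568/1465) = 9 - 5029704/1465 = -5016519/1465 ≈ -3424.2)
K - 4573 = -5016519/1465 - 4573 = -11715964/1465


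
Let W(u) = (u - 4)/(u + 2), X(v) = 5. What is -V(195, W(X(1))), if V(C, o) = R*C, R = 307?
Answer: -59865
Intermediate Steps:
W(u) = (-4 + u)/(2 + u)
V(C, o) = 307*C
-V(195, W(X(1))) = -307*195 = -1*59865 = -59865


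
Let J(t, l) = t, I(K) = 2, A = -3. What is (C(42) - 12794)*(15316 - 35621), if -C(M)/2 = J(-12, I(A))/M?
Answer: 1818393970/7 ≈ 2.5977e+8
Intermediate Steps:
C(M) = 24/M (C(M) = -(-24)/M = 24/M)
(C(42) - 12794)*(15316 - 35621) = (24/42 - 12794)*(15316 - 35621) = (24*(1/42) - 12794)*(-20305) = (4/7 - 12794)*(-20305) = -89554/7*(-20305) = 1818393970/7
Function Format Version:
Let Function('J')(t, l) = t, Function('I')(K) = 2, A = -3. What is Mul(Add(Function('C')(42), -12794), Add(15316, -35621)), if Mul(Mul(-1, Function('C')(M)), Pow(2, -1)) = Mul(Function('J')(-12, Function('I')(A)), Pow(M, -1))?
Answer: Rational(1818393970, 7) ≈ 2.5977e+8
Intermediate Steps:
Function('C')(M) = Mul(24, Pow(M, -1)) (Function('C')(M) = Mul(-2, Mul(-12, Pow(M, -1))) = Mul(24, Pow(M, -1)))
Mul(Add(Function('C')(42), -12794), Add(15316, -35621)) = Mul(Add(Mul(24, Pow(42, -1)), -12794), Add(15316, -35621)) = Mul(Add(Mul(24, Rational(1, 42)), -12794), -20305) = Mul(Add(Rational(4, 7), -12794), -20305) = Mul(Rational(-89554, 7), -20305) = Rational(1818393970, 7)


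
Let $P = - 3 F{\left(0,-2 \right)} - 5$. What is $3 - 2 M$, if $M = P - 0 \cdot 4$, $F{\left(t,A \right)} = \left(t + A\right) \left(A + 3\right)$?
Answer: $1$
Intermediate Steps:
$F{\left(t,A \right)} = \left(3 + A\right) \left(A + t\right)$ ($F{\left(t,A \right)} = \left(A + t\right) \left(3 + A\right) = \left(3 + A\right) \left(A + t\right)$)
$P = 1$ ($P = - 3 \left(\left(-2\right)^{2} + 3 \left(-2\right) + 3 \cdot 0 - 0\right) - 5 = - 3 \left(4 - 6 + 0 + 0\right) - 5 = \left(-3\right) \left(-2\right) - 5 = 6 - 5 = 1$)
$M = 1$ ($M = 1 - 0 \cdot 4 = 1 - 0 = 1 + 0 = 1$)
$3 - 2 M = 3 - 2 = 1$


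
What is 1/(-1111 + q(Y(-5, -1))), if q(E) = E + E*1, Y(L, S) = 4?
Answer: -1/1103 ≈ -0.00090662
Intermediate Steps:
q(E) = 2*E (q(E) = E + E = 2*E)
1/(-1111 + q(Y(-5, -1))) = 1/(-1111 + 2*4) = 1/(-1111 + 8) = 1/(-1103) = -1/1103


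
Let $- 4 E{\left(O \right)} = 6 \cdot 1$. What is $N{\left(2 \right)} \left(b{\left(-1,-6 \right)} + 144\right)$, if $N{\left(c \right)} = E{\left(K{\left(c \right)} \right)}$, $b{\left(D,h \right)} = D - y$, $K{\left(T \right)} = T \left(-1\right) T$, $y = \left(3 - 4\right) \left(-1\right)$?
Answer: $-213$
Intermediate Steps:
$y = 1$ ($y = \left(-1\right) \left(-1\right) = 1$)
$K{\left(T \right)} = - T^{2}$ ($K{\left(T \right)} = - T T = - T^{2}$)
$E{\left(O \right)} = - \frac{3}{2}$ ($E{\left(O \right)} = - \frac{6 \cdot 1}{4} = \left(- \frac{1}{4}\right) 6 = - \frac{3}{2}$)
$b{\left(D,h \right)} = -1 + D$ ($b{\left(D,h \right)} = D - 1 = -1 + D$)
$N{\left(c \right)} = - \frac{3}{2}$
$N{\left(2 \right)} \left(b{\left(-1,-6 \right)} + 144\right) = - \frac{3 \left(\left(-1 - 1\right) + 144\right)}{2} = - \frac{3 \left(-2 + 144\right)}{2} = \left(- \frac{3}{2}\right) 142 = -213$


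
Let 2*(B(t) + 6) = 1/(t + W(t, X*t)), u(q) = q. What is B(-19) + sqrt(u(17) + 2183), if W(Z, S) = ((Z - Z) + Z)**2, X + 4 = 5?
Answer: -4103/684 + 10*sqrt(22) ≈ 40.906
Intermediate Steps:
X = 1 (X = -4 + 5 = 1)
W(Z, S) = Z**2 (W(Z, S) = (0 + Z)**2 = Z**2)
B(t) = -6 + 1/(2*(t + t**2))
B(-19) + sqrt(u(17) + 2183) = (1/2)*(1 - 12*(-19) - 12*(-19)**2)/(-19*(1 - 19)) + sqrt(17 + 2183) = (1/2)*(-1/19)*(1 + 228 - 12*361)/(-18) + sqrt(2200) = (1/2)*(-1/19)*(-1/18)*(1 + 228 - 4332) + 10*sqrt(22) = (1/2)*(-1/19)*(-1/18)*(-4103) + 10*sqrt(22) = -4103/684 + 10*sqrt(22)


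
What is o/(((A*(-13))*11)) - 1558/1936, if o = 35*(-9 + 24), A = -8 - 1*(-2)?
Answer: -2427/12584 ≈ -0.19286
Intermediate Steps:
A = -6 (A = -8 + 2 = -6)
o = 525 (o = 35*15 = 525)
o/(((A*(-13))*11)) - 1558/1936 = 525/((-6*(-13)*11)) - 1558/1936 = 525/((78*11)) - 1558*1/1936 = 525/858 - 779/968 = 525*(1/858) - 779/968 = 175/286 - 779/968 = -2427/12584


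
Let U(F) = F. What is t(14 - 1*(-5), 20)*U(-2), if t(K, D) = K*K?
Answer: -722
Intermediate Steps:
t(K, D) = K²
t(14 - 1*(-5), 20)*U(-2) = (14 - 1*(-5))²*(-2) = (14 + 5)²*(-2) = 19²*(-2) = 361*(-2) = -722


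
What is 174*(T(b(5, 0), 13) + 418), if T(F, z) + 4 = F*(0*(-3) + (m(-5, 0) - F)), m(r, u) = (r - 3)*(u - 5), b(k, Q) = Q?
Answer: 72036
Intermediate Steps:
m(r, u) = (-5 + u)*(-3 + r) (m(r, u) = (-3 + r)*(-5 + u) = (-5 + u)*(-3 + r))
T(F, z) = -4 + F*(40 - F) (T(F, z) = -4 + F*(0*(-3) + ((15 - 5*(-5) - 3*0 - 5*0) - F)) = -4 + F*(0 + ((15 + 25 + 0 + 0) - F)) = -4 + F*(0 + (40 - F)) = -4 + F*(40 - F))
174*(T(b(5, 0), 13) + 418) = 174*((-4 - 1*0² + 40*0) + 418) = 174*((-4 - 1*0 + 0) + 418) = 174*((-4 + 0 + 0) + 418) = 174*(-4 + 418) = 174*414 = 72036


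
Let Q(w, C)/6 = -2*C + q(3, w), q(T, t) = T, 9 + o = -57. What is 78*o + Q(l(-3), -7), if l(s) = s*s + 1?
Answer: -5046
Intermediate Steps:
o = -66 (o = -9 - 57 = -66)
l(s) = 1 + s**2 (l(s) = s**2 + 1 = 1 + s**2)
Q(w, C) = 18 - 12*C (Q(w, C) = 6*(-2*C + 3) = 6*(3 - 2*C) = 18 - 12*C)
78*o + Q(l(-3), -7) = 78*(-66) + (18 - 12*(-7)) = -5148 + (18 + 84) = -5148 + 102 = -5046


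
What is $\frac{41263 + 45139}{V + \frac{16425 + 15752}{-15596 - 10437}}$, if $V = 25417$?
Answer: $\frac{1124651633}{330824292} \approx 3.3995$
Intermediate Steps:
$\frac{41263 + 45139}{V + \frac{16425 + 15752}{-15596 - 10437}} = \frac{41263 + 45139}{25417 + \frac{16425 + 15752}{-15596 - 10437}} = \frac{86402}{25417 + \frac{32177}{-26033}} = \frac{86402}{25417 + 32177 \left(- \frac{1}{26033}\right)} = \frac{86402}{25417 - \frac{32177}{26033}} = \frac{86402}{\frac{661648584}{26033}} = 86402 \cdot \frac{26033}{661648584} = \frac{1124651633}{330824292}$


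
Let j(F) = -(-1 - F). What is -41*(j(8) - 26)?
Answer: 697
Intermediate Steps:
j(F) = 1 + F
-41*(j(8) - 26) = -41*((1 + 8) - 26) = -41*(9 - 26) = -41*(-17) = 697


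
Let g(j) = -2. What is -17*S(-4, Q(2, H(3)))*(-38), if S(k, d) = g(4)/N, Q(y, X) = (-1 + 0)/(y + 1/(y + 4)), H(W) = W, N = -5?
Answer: 1292/5 ≈ 258.40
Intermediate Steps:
Q(y, X) = -1/(y + 1/(4 + y))
S(k, d) = ⅖ (S(k, d) = -2/(-5) = -2*(-⅕) = ⅖)
-17*S(-4, Q(2, H(3)))*(-38) = -17*⅖*(-38) = -34/5*(-38) = 1292/5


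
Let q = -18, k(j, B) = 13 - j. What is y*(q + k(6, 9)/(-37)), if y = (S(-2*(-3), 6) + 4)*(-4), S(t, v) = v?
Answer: 26920/37 ≈ 727.57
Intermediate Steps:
y = -40 (y = (6 + 4)*(-4) = 10*(-4) = -40)
y*(q + k(6, 9)/(-37)) = -40*(-18 + (13 - 1*6)/(-37)) = -40*(-18 + (13 - 6)*(-1/37)) = -40*(-18 + 7*(-1/37)) = -40*(-18 - 7/37) = -40*(-673/37) = 26920/37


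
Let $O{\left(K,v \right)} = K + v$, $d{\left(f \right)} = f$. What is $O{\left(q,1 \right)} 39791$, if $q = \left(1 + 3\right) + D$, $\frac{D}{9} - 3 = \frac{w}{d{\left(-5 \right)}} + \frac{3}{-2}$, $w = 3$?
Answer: $\frac{5212621}{10} \approx 5.2126 \cdot 10^{5}$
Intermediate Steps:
$D = \frac{81}{10}$ ($D = 27 + 9 \left(\frac{3}{-5} + \frac{3}{-2}\right) = 27 + 9 \left(3 \left(- \frac{1}{5}\right) + 3 \left(- \frac{1}{2}\right)\right) = 27 + 9 \left(- \frac{3}{5} - \frac{3}{2}\right) = 27 + 9 \left(- \frac{21}{10}\right) = 27 - \frac{189}{10} = \frac{81}{10} \approx 8.1$)
$q = \frac{121}{10}$ ($q = \left(1 + 3\right) + \frac{81}{10} = 4 + \frac{81}{10} = \frac{121}{10} \approx 12.1$)
$O{\left(q,1 \right)} 39791 = \left(\frac{121}{10} + 1\right) 39791 = \frac{131}{10} \cdot 39791 = \frac{5212621}{10}$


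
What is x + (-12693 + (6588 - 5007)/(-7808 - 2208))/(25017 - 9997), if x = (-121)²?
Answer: 2202469590451/150440320 ≈ 14640.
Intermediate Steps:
x = 14641
x + (-12693 + (6588 - 5007)/(-7808 - 2208))/(25017 - 9997) = 14641 + (-12693 + (6588 - 5007)/(-7808 - 2208))/(25017 - 9997) = 14641 + (-12693 + 1581/(-10016))/15020 = 14641 + (-12693 + 1581*(-1/10016))*(1/15020) = 14641 + (-12693 - 1581/10016)*(1/15020) = 14641 - 127134669/10016*1/15020 = 14641 - 127134669/150440320 = 2202469590451/150440320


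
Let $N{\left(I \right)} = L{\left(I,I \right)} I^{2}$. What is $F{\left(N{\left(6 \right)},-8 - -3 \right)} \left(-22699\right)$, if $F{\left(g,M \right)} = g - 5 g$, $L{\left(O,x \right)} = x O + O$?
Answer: $137283552$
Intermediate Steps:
$L{\left(O,x \right)} = O + O x$ ($L{\left(O,x \right)} = O x + O = O + O x$)
$N{\left(I \right)} = I^{3} \left(1 + I\right)$ ($N{\left(I \right)} = I \left(1 + I\right) I^{2} = I^{3} \left(1 + I\right)$)
$F{\left(g,M \right)} = - 4 g$
$F{\left(N{\left(6 \right)},-8 - -3 \right)} \left(-22699\right) = - 4 \cdot 6^{3} \left(1 + 6\right) \left(-22699\right) = - 4 \cdot 216 \cdot 7 \left(-22699\right) = \left(-4\right) 1512 \left(-22699\right) = \left(-6048\right) \left(-22699\right) = 137283552$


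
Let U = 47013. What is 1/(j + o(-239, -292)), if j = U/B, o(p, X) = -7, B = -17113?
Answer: -17113/166804 ≈ -0.10259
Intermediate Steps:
j = -47013/17113 (j = 47013/(-17113) = 47013*(-1/17113) = -47013/17113 ≈ -2.7472)
1/(j + o(-239, -292)) = 1/(-47013/17113 - 7) = 1/(-166804/17113) = -17113/166804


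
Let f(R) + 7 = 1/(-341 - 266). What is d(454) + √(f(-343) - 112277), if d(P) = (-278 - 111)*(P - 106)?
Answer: -135372 + I*√41370928123/607 ≈ -1.3537e+5 + 335.09*I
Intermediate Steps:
f(R) = -4250/607 (f(R) = -7 + 1/(-341 - 266) = -7 + 1/(-607) = -7 - 1/607 = -4250/607)
d(P) = 41234 - 389*P (d(P) = -389*(-106 + P) = 41234 - 389*P)
d(454) + √(f(-343) - 112277) = (41234 - 389*454) + √(-4250/607 - 112277) = (41234 - 176606) + √(-68156389/607) = -135372 + I*√41370928123/607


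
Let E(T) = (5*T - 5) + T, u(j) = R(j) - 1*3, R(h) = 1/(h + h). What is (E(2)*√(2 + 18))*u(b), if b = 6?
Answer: -245*√5/6 ≈ -91.306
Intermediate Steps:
R(h) = 1/(2*h)
u(j) = -3 + 1/(2*j) (u(j) = 1/(2*j) - 1*3 = 1/(2*j) - 3 = -3 + 1/(2*j))
E(T) = -5 + 6*T (E(T) = (-5 + 5*T) + T = -5 + 6*T)
(E(2)*√(2 + 18))*u(b) = ((-5 + 6*2)*√(2 + 18))*(-3 + (½)/6) = ((-5 + 12)*√20)*(-3 + (½)*(⅙)) = (7*(2*√5))*(-3 + 1/12) = (14*√5)*(-35/12) = -245*√5/6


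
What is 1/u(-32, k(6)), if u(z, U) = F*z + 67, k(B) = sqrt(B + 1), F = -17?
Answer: 1/611 ≈ 0.0016367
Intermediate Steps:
k(B) = sqrt(1 + B)
u(z, U) = 67 - 17*z (u(z, U) = -17*z + 67 = 67 - 17*z)
1/u(-32, k(6)) = 1/(67 - 17*(-32)) = 1/(67 + 544) = 1/611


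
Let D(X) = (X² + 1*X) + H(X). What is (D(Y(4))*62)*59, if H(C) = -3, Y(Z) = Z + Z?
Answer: 252402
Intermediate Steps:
Y(Z) = 2*Z
D(X) = -3 + X + X² (D(X) = (X² + 1*X) - 3 = (X² + X) - 3 = (X + X²) - 3 = -3 + X + X²)
(D(Y(4))*62)*59 = ((-3 + 2*4 + (2*4)²)*62)*59 = ((-3 + 8 + 8²)*62)*59 = ((-3 + 8 + 64)*62)*59 = (69*62)*59 = 4278*59 = 252402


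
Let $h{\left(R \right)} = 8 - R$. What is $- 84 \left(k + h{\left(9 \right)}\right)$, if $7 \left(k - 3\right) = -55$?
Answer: $492$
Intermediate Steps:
$k = - \frac{34}{7}$ ($k = 3 + \frac{1}{7} \left(-55\right) = 3 - \frac{55}{7} = - \frac{34}{7} \approx -4.8571$)
$- 84 \left(k + h{\left(9 \right)}\right) = - 84 \left(- \frac{34}{7} + \left(8 - 9\right)\right) = - 84 \left(- \frac{34}{7} - 1\right) = \left(-84\right) \left(- \frac{41}{7}\right) = 492$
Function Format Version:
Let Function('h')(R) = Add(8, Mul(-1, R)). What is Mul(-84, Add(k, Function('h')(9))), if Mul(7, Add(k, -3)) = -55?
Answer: 492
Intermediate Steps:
k = Rational(-34, 7) (k = Add(3, Mul(Rational(1, 7), -55)) = Add(3, Rational(-55, 7)) = Rational(-34, 7) ≈ -4.8571)
Mul(-84, Add(k, Function('h')(9))) = Mul(-84, Add(Rational(-34, 7), Add(8, Mul(-1, 9)))) = Mul(-84, Add(Rational(-34, 7), Add(8, -9))) = Mul(-84, Add(Rational(-34, 7), -1)) = Mul(-84, Rational(-41, 7)) = 492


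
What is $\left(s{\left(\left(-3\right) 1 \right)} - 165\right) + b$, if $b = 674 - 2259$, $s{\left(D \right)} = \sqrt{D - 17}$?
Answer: $-1750 + 2 i \sqrt{5} \approx -1750.0 + 4.4721 i$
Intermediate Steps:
$s{\left(D \right)} = \sqrt{-17 + D}$
$b = -1585$ ($b = 674 - 2259 = -1585$)
$\left(s{\left(\left(-3\right) 1 \right)} - 165\right) + b = \left(\sqrt{-17 - 3} - 165\right) - 1585 = \left(\sqrt{-20} - 165\right) - 1585 = \left(2 i \sqrt{5} - 165\right) - 1585 = \left(-165 + 2 i \sqrt{5}\right) - 1585 = -1750 + 2 i \sqrt{5}$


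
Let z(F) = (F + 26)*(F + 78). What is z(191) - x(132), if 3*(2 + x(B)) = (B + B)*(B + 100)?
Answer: 37959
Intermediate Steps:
x(B) = -2 + 2*B*(100 + B)/3 (x(B) = -2 + ((B + B)*(B + 100))/3 = -2 + ((2*B)*(100 + B))/3 = -2 + (2*B*(100 + B))/3 = -2 + 2*B*(100 + B)/3)
z(F) = (26 + F)*(78 + F)
z(191) - x(132) = (2028 + 191² + 104*191) - (-2 + (⅔)*132² + (200/3)*132) = (2028 + 36481 + 19864) - (-2 + (⅔)*17424 + 8800) = 58373 - (-2 + 11616 + 8800) = 58373 - 1*20414 = 58373 - 20414 = 37959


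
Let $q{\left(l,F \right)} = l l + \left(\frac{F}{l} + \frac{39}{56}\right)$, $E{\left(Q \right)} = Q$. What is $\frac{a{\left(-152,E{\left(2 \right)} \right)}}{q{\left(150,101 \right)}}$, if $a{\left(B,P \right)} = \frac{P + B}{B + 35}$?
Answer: $\frac{70000}{1228574789} \approx 5.6977 \cdot 10^{-5}$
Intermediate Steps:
$q{\left(l,F \right)} = \frac{39}{56} + l^{2} + \frac{F}{l}$ ($q{\left(l,F \right)} = l^{2} + \left(\frac{F}{l} + 39 \cdot \frac{1}{56}\right) = l^{2} + \left(\frac{F}{l} + \frac{39}{56}\right) = l^{2} + \left(\frac{39}{56} + \frac{F}{l}\right) = \frac{39}{56} + l^{2} + \frac{F}{l}$)
$a{\left(B,P \right)} = \frac{B + P}{35 + B}$
$\frac{a{\left(-152,E{\left(2 \right)} \right)}}{q{\left(150,101 \right)}} = \frac{\frac{1}{35 - 152} \left(-152 + 2\right)}{\frac{39}{56} + 150^{2} + \frac{101}{150}} = \frac{\frac{1}{-117} \left(-150\right)}{\frac{39}{56} + 22500 + 101 \cdot \frac{1}{150}} = \frac{\left(- \frac{1}{117}\right) \left(-150\right)}{\frac{39}{56} + 22500 + \frac{101}{150}} = \frac{50}{39 \cdot \frac{94505753}{4200}} = \frac{50}{39} \cdot \frac{4200}{94505753} = \frac{70000}{1228574789}$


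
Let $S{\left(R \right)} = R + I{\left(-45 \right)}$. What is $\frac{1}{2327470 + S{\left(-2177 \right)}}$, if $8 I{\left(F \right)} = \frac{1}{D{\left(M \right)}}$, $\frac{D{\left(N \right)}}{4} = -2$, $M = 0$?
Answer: $\frac{64}{148818751} \approx 4.3005 \cdot 10^{-7}$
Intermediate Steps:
$D{\left(N \right)} = -8$ ($D{\left(N \right)} = 4 \left(-2\right) = -8$)
$I{\left(F \right)} = - \frac{1}{64}$ ($I{\left(F \right)} = \frac{1}{8 \left(-8\right)} = \frac{1}{8} \left(- \frac{1}{8}\right) = - \frac{1}{64}$)
$S{\left(R \right)} = - \frac{1}{64} + R$ ($S{\left(R \right)} = R - \frac{1}{64} = - \frac{1}{64} + R$)
$\frac{1}{2327470 + S{\left(-2177 \right)}} = \frac{1}{2327470 - \frac{139329}{64}} = \frac{1}{\frac{148818751}{64}} = \frac{64}{148818751}$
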